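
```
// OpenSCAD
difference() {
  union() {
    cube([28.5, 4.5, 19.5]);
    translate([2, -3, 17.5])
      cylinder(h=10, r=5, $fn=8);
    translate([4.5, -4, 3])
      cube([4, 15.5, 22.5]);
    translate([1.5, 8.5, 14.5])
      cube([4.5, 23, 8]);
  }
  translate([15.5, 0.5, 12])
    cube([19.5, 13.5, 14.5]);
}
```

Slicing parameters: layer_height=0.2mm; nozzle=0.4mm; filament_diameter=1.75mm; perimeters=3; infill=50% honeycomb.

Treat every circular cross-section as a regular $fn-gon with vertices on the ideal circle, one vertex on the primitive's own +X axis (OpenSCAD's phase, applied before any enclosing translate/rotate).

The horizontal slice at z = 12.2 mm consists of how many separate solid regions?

At z = 12.2 mm: the cube is present — its section is the full 28.5×4.5 rectangle; the cylinder at (2, -3) is not intersected at this z (z outside [17.5, 27.5]); the cube at (4.5, -4) (footprint 4×15.5) is included at this height; the cube at (1.5, 8.5) is absent (z outside [14.5, 22.5]); Merging all regions: the regions partially overlap (shared area 18.00 mm²), so overlapping operands fuse into one piece — 1 connected region; the cube at (15.5, 0.5) (footprint 19.5×13.5) is included at this height; Subtracting the remaining from the first: starting from the result so far, the 19.5×13.5 cube at (15.5, 0.5) partially overlaps it — only the 52.00 mm² overlap (of its 263.25 mm²) is removed, clipping the outline — 1 connected region. The result has 1 disconnected region.

1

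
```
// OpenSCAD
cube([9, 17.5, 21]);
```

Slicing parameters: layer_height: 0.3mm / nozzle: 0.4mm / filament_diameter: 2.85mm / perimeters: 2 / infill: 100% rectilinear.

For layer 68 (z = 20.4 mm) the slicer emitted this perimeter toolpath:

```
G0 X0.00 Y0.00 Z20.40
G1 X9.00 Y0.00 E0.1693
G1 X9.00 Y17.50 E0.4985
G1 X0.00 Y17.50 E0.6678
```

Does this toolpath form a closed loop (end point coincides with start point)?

Start point (G0): (0.00, 0.00). End point (last G1): the path does not return to the start — open.

no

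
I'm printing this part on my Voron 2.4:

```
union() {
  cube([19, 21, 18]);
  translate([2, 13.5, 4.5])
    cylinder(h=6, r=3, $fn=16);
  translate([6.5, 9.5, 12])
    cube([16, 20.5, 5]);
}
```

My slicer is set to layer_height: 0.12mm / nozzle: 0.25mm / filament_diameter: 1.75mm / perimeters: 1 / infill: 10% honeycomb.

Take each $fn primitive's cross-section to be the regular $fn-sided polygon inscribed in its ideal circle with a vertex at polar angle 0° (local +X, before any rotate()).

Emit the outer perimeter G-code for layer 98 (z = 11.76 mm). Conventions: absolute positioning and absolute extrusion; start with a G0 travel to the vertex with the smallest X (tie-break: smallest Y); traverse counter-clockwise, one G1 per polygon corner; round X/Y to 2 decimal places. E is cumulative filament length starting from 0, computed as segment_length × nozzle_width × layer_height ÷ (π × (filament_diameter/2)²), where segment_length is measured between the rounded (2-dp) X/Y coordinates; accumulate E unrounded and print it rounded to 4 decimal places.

G0 X0.00 Y0.00 Z11.76
G1 X19.00 Y0.00 E0.2370
G1 X19.00 Y21.00 E0.4989
G1 X0.00 Y21.00 E0.7359
G1 X0.00 Y0.00 E0.9978

At z = 11.76 mm: the cube (footprint 19×21) is included at this height; the cylinder at (2, 13.5) is absent (z outside [4.5, 10.5]); the cube at (6.5, 9.5) does not reach this height (z outside [12, 17]); Combining (union): only the 19×21 cube is present, so the union is just that shape — 1 connected region. The outline is a single polygon with 4 vertices. Extrusion per mm of travel: 0.25 × 0.12 / (π × 0.875²) = 0.012473. Accumulating E over each segment gives final E = 0.9978.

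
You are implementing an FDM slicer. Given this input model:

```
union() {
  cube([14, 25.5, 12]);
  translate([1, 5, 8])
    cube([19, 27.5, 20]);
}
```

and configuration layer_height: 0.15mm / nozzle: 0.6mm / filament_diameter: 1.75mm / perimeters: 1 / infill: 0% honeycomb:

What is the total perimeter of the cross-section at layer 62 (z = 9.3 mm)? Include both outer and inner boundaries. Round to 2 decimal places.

105.00 mm

At z = 9.3 mm: the cube (footprint 14×25.5) is included at this height (perimeter 79.00 mm); the cube at (1, 5) is present — its section is the full 19×27.5 rectangle (perimeter 93.00 mm); Merging all regions: the regions partially overlap (shared area 266.50 mm²), so the edge portions inside another operand are dropped and the merged outline is re-measured after clipping — boundary = 105.00 mm. Overall, the cross-section is a single solid region. Total boundary length (outer) = 105.00 mm.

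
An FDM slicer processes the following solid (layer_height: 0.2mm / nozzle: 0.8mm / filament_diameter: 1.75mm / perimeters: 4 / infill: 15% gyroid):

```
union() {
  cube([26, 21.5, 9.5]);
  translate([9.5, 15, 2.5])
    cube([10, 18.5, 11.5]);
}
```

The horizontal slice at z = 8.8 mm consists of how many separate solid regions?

At z = 8.8 mm: the cube (footprint 26×21.5) is included at this height; the cube at (9.5, 15) (footprint 10×18.5) is included at this height; Taking the union: the regions partially overlap (shared area 65.00 mm²), so overlapping operands fuse into one piece — 1 connected region. The result has 1 disconnected region.

1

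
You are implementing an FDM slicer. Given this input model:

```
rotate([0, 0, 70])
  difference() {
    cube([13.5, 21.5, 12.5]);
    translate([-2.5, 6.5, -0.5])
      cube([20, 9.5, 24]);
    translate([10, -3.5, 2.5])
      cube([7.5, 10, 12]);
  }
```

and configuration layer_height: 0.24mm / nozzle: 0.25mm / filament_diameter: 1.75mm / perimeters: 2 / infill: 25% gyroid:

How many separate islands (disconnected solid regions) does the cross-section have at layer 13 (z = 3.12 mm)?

At z = 3.12 mm: the cube is present — its section is the full 13.5×21.5 rectangle; the cube at (-2.5, 6.5) (footprint 20×9.5) is included at this height; the cube at (10, -3.5) is present — its section is the full 7.5×10 rectangle; Taking the first minus the rest: starting from the 13.5×21.5 cube, the 20×9.5 cube at (-2.5, 6.5) partially overlaps it — only the 128.25 mm² overlap (of its 190.00 mm²) is removed, clipping the outline; the 7.5×10 cube at (10, -3.5) partially overlaps it — only the 22.75 mm² overlap (of its 75.00 mm²) is removed, clipping the outline — 2 connected regions; (whole slice rotated 70° about Z — lengths, areas and connectivity unchanged). Overall, the cross-section has 2 separate islands. Island count = 2.

2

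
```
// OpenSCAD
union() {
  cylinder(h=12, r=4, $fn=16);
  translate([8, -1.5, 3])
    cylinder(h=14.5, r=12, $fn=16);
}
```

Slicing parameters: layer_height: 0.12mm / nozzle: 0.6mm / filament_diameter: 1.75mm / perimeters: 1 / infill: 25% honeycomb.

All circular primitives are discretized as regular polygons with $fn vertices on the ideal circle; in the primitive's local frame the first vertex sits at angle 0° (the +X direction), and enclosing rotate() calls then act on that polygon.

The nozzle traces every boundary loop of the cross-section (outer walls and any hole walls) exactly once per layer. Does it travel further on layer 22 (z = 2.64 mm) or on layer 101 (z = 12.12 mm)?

layer 101 (z = 12.12 mm)

Layer 22 (z = 2.64): the cylinder: section is a regular 16-gon, circumradius r=4 (perimeter = 2·16·4.000·sin(180°/16) = 24.97 mm); the cylinder at (8, -1.5) does not reach this height (z outside [3, 17.5]); Combining (union): only the r=4 cylinder is present, so the union is just that shape — boundary = 24.97 mm. So its perimeter = 24.97 mm. Layer 101 (z = 12.12): the cylinder is absent (z outside [0, 12]); the cylinder at (8, -1.5): section is a regular 16-gon, circumradius r=12 (perimeter = 2·16·12.000·sin(180°/16) = 74.91 mm); Combining (union): only the r=12 cylinder at (8, -1.5) is present, so the union is just that shape — boundary = 74.91 mm. So its perimeter = 74.91 mm. Layer 101 is larger (74.91 vs 24.97 mm).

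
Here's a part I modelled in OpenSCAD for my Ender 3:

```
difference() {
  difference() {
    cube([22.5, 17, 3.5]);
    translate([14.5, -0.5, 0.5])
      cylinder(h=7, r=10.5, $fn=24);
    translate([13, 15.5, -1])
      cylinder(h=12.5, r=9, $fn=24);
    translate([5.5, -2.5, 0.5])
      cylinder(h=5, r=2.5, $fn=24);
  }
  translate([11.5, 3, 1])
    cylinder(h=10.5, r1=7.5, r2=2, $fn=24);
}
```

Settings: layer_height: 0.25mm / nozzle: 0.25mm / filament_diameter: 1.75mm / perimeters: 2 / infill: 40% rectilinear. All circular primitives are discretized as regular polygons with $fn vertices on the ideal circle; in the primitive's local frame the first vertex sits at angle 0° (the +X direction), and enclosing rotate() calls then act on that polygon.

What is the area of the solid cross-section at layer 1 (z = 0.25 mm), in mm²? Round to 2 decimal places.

At z = 0.25 mm: the 22.5×17 cube contributes its full rectangle (area 382.50 mm²); the cylinder at (14.5, -0.5) is absent (z outside [0.5, 7.5]); the r=9 cylinder at (13, 15.5) gives a regular 24-gon of circumradius 9 (constant along its height) (area = (24/2)·9.000²·sin(360°/24) = 251.57 mm²); the cylinder at (5.5, -2.5) is absent (z outside [0.5, 5.5]); Taking the first minus the rest: starting from the 22.5×17 cube (382.50 mm²), the r=9 cylinder at (13, 15.5) partially overlaps it — only the 152.49 mm² overlap (of its 251.57 mm²) is removed, clipping the outline — area = 230.01 mm²; the cone at (11.5, 3) is not intersected at this z (z outside [1, 11.5]); Subtracting the remaining from the first: none of the subtracted shapes is present at this height, so the result so far is unchanged — area = 230.01 mm². Overall, the cross-section is a single solid region. Net area = 230.01 mm².

230.01 mm²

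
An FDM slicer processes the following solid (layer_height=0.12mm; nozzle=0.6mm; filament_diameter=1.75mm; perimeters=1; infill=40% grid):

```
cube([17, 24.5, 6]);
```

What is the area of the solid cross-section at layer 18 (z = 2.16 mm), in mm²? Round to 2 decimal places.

At z = 2.16 mm: the cube (footprint 17×24.5) is included at this height (area 416.50 mm²). Overall, the cross-section is a single solid region. Net area = 416.50 mm².

416.50 mm²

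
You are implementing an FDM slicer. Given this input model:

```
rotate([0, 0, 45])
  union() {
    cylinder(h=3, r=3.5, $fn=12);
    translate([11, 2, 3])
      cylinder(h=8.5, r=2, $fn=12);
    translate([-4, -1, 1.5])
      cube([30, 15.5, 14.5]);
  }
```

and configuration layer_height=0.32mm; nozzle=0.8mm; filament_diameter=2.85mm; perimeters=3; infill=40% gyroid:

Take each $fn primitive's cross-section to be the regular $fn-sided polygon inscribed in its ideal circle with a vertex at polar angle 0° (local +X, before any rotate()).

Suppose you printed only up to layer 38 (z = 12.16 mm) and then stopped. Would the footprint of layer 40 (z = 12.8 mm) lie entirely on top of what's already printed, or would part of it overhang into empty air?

entirely on top

Compare the two slices. At z = 12.16: the cylinder is absent (z outside [0, 3]); the cylinder at (11, 2) is absent (z outside [3, 11.5]); the cube at (-4, -1) is present — its section is the full 30×15.5 rectangle (area 465.00 mm²); Taking the union: only the 30×15.5 cube at (-4, -1) is present, so the union is just that shape — area = 465.00 mm²; (whole slice rotated 45° about Z — lengths, areas and connectivity unchanged). At z = 12.8: the cylinder is absent (z outside [0, 3]); the cylinder at (11, 2) is absent (z outside [3, 11.5]); the 30×15.5 cube at (-4, -1) contributes its full rectangle (area 465.00 mm²); Combining (union): only the 30×15.5 cube at (-4, -1) is present, so the union is just that shape — area = 465.00 mm²; (rotated 45° about Z; rotation is an isometry so areas/perimeters/island counts are preserved). Checking containment: the cross-section at z = 12.8 is a subset of the cross-section at z = 12.16.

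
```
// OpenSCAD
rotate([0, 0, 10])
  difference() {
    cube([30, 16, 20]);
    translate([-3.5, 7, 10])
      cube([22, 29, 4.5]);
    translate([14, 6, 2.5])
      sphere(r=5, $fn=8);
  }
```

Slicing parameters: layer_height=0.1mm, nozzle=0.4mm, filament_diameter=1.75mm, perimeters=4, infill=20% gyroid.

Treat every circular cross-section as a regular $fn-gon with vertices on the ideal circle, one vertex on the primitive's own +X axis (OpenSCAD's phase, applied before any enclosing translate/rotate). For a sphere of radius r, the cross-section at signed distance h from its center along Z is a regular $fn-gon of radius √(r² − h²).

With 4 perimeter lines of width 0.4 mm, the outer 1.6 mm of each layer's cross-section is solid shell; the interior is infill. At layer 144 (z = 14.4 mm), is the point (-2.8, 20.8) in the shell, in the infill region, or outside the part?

outside

At z = 14.4 mm: the 30×16 cube contributes its full rectangle; the 22×29 cube at (-3.5, 7) contributes its full rectangle; the sphere at (14, 6) does not reach this height (|z−center|=11.900 > r=5); After the difference (first − rest): starting from the 30×16 cube, the 22×29 cube at (-3.5, 7) partially overlaps it — only the 166.50 mm² overlap (of its 638.00 mm²) is removed, clipping the outline — 1 connected region; (whole slice rotated 10° about Z — lengths, areas and connectivity unchanged). Overall, the cross-section is a single solid region. Undo the 10° rotation: the query point maps to (0.854, 20.970) in the un-rotated model frame. The nearest boundary edge runs (0.00, 7.00)→(18.50, 7.00); distance from the point to it = 13.97 mm. The point is not inside any of the regions above, so it lies outside the cross-section (13.97 mm from the nearest boundary).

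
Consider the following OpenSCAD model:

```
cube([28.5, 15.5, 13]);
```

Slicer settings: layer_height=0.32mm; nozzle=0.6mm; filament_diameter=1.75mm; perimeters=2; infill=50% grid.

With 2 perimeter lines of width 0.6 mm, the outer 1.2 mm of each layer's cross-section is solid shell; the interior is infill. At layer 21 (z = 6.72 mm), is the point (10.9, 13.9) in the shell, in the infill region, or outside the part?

At z = 6.72 mm: the 28.5×15.5 cube contributes its full rectangle. Overall, the cross-section is a single solid region. The nearest boundary edge runs (28.50, 15.50)→(0.00, 15.50); distance from the point to it = 1.60 mm. The point is inside the cross-section and 1.60 mm from the nearest boundary — more than the 1.2 mm shell width (2 × 0.6), so it's in the infill interior.

infill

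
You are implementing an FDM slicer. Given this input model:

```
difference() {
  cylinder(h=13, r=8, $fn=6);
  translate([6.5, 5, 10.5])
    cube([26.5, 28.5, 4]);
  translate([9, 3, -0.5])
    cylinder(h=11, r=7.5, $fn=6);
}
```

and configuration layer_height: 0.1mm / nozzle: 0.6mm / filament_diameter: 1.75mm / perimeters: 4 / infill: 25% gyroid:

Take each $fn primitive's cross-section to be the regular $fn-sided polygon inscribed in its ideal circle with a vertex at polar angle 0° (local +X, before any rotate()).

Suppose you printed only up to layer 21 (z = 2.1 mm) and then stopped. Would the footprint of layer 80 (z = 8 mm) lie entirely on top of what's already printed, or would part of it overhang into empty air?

Compare the two slices. At z = 2.1: the r=8 cylinder gives a regular 6-gon of circumradius 8 (constant along its height) (area = (6/2)·8.000²·sin(360°/6) = 166.28 mm²); the cube at (6.5, 5) is absent (z outside [10.5, 14.5]); the cylinder at (9, 3): section is a regular 6-gon, circumradius r=7.5 (area = (6/2)·7.500²·sin(360°/6) = 146.14 mm²); After the difference (first − rest): starting from the r=8 cylinder (166.28 mm²), the r=7.5 cylinder at (9, 3) partially overlaps it — only the 33.74 mm² overlap (of its 146.14 mm²) is removed, clipping the outline — area = 132.54 mm². At z = 8: the r=8 cylinder contributes a regular 6-gon of circumradius 8 (area = (6/2)·8.000²·sin(360°/6) = 166.28 mm²); the cube at (6.5, 5) is absent (z outside [10.5, 14.5]); the r=7.5 cylinder at (9, 3) gives a regular 6-gon of circumradius 7.5 (constant along its height) (area = (6/2)·7.500²·sin(360°/6) = 146.14 mm²); Subtracting the remaining from the first: starting from the r=8 cylinder (166.28 mm²), the r=7.5 cylinder at (9, 3) partially overlaps it — only the 33.74 mm² overlap (of its 146.14 mm²) is removed, clipping the outline — area = 132.54 mm². Checking containment: the cross-section at z = 8 is a subset of the cross-section at z = 2.1.

entirely on top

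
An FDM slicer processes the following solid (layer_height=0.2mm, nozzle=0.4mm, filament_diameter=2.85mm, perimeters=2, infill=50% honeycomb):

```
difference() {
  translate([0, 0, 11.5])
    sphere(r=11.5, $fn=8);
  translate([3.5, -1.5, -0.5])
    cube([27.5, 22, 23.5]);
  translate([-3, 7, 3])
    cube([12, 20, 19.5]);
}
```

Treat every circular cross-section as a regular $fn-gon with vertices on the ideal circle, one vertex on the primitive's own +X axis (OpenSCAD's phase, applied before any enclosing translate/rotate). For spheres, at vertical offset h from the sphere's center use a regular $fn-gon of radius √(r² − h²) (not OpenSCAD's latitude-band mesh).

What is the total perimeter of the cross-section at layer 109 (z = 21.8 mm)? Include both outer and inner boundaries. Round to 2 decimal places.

At z = 21.8 mm: the r=11.5 sphere contributes a regular 8-gon of circumradius √(11.5²−10.3²) = 5.115 (perimeter = 2·8·5.115·sin(180°/8) = 31.32 mm); the cube at (3.5, -1.5) is present — its section is the full 27.5×22 rectangle (perimeter 99.00 mm); the cube at (-3, 7) is present — its section is the full 12×20 rectangle (perimeter 64.00 mm); Taking the first minus the rest: starting from the r=11.5 sphere, the 27.5×22 cube at (3.5, -1.5) partially overlaps it — only the 5.09 mm² overlap (of its 605.00 mm²) is removed, clipping the outline; the 12×20 cube at (-3, 7) misses the remaining region (no effect) — boundary = 31.81 mm. Overall, the cross-section is a single solid region. Total boundary length (outer) = 31.81 mm.

31.81 mm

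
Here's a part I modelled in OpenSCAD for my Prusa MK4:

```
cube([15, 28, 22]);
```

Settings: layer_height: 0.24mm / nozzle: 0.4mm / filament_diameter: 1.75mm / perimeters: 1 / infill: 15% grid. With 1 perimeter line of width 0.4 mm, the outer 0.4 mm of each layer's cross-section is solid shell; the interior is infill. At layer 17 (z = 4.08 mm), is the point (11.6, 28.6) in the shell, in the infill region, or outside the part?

At z = 4.08 mm: the cube is present — its section is the full 15×28 rectangle. Overall, the cross-section is a single solid region. The nearest boundary edge runs (15.00, 28.00)→(0.00, 28.00); distance from the point to it = 0.60 mm. The point is not inside any of the regions above, so it lies outside the cross-section (0.60 mm from the nearest boundary).

outside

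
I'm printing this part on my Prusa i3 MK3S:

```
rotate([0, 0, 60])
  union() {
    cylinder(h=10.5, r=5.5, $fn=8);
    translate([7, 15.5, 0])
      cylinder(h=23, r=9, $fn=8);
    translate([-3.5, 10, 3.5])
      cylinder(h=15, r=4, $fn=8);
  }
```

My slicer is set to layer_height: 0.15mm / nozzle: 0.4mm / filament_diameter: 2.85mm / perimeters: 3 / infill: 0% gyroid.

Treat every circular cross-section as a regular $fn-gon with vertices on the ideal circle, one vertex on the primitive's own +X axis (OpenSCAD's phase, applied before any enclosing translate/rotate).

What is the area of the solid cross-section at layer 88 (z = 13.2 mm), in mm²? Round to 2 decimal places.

At z = 13.2 mm: the cylinder is not intersected at this z (z outside [0, 10.5]); the r=9 cylinder at (7, 15.5) gives a regular 8-gon of circumradius 9 (constant along its height) (area = (8/2)·9.000²·sin(360°/8) = 229.10 mm²); the r=4 cylinder at (-3.5, 10) gives a regular 8-gon of circumradius 4 (constant along its height) (area = (8/2)·4.000²·sin(360°/8) = 45.25 mm²); Merging all regions: the regions partially overlap — summed areas 274.36 mm² minus the doubly-counted overlap 0.67 mm² gives 273.69 mm² — area = 273.69 mm²; (rotated 60° about Z; rotation is an isometry so areas/perimeters/island counts are preserved). Overall, the cross-section is a single solid region. Net area = 273.69 mm².

273.69 mm²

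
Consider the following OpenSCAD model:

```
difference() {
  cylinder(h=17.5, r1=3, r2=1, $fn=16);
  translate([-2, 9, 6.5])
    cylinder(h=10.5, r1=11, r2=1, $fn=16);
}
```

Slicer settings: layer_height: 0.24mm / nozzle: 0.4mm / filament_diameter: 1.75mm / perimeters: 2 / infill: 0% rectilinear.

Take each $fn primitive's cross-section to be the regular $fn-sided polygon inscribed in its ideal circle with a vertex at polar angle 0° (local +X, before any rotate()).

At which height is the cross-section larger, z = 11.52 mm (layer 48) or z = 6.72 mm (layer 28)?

layer 48 (z = 11.52 mm)

Layer 48 (z = 11.52): the cone contributes a regular 16-gon of circumradius 1.683 (interpolated between r1=3 and r2=1 at t=0.658) (area = (16/2)·1.683²·sin(360°/16) = 8.68 mm²); the cone at (-2, 9): at t=0.478 of its height the radius interpolates to r₁+(r₂−r₁)t = 6.219, giving a regular 16-gon of that circumradius (area = (16/2)·6.219²·sin(360°/16) = 118.41 mm²); Subtracting the remaining from the first: starting from the cone (8.68 mm²), the cone at (-2, 9) misses the remaining region (no effect) — area = 8.68 mm². So its area = 8.68 mm². Layer 28 (z = 6.72): the cone: at t=0.384 of its height the radius interpolates to r₁+(r₂−r₁)t = 2.232, giving a regular 16-gon of that circumradius (area = (16/2)·2.232²·sin(360°/16) = 15.25 mm²); the cone at (-2, 9) (r1=11→r2=1) has section circumradius 10.790 here — a regular 16-gon (area = (16/2)·10.790²·sin(360°/16) = 356.46 mm²); After the difference (first − rest): starting from the cone (15.25 mm²), the cone at (-2, 9) partially overlaps it — only the 13.24 mm² overlap (of its 356.46 mm²) is removed, clipping the outline — area = 2.01 mm². So its area = 2.01 mm². Layer 48 is larger (8.68 vs 2.01 mm²).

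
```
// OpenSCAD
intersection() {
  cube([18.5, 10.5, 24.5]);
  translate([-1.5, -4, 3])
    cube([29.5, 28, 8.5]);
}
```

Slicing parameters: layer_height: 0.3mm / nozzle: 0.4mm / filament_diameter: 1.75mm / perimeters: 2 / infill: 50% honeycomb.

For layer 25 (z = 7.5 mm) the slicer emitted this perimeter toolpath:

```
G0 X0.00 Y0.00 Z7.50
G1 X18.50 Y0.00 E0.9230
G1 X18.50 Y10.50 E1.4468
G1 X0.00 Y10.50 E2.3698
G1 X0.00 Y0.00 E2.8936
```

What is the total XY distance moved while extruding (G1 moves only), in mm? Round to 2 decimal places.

Sum the Euclidean lengths of each G1 segment: total = 58.00 mm.

58.00 mm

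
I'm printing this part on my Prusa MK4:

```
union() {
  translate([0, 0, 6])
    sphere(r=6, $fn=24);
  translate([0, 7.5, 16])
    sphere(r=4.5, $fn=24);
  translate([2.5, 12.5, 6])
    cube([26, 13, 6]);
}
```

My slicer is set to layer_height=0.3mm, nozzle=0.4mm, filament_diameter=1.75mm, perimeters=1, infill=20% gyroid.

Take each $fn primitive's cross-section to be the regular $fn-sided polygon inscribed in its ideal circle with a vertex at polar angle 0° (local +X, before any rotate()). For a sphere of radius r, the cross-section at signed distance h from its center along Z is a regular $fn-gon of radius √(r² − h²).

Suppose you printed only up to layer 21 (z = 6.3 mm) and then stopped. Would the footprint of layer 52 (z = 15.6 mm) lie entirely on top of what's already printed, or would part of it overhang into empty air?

part overhangs

Compare the two slices. At z = 6.3: the r=6 sphere contributes a regular 24-gon of circumradius √(6²−0.3²) = 5.992 (area = (24/2)·5.992²·sin(360°/24) = 111.53 mm²); the sphere at (0, 7.5) does not reach this height (|z−center|=9.700 > r=4.5); the cube at (2.5, 12.5) (footprint 26×13) is included at this height (area 338.00 mm²); Taking the union: the 2 present regions are separate (no shared area or edge), so areas and boundary lengths simply add and each stays a separate island — area = 449.53 mm². At z = 15.6: the sphere does not reach this height (|z−center|=9.600 > r=6); the sphere at (0, 7.5): section is a regular 24-gon, circumradius = √(r²−h²) = √(4.5²−0.4²) = 4.482 (area = (24/2)·4.482²·sin(360°/24) = 62.40 mm²); the cube at (2.5, 12.5) is not intersected at this z (z outside [6, 12]); Taking the union: only the r=4.5 sphere at (0, 7.5) is present, so the union is just that shape — area = 62.40 mm². Checking containment: at z = 15.6 the cross-section extends beyond the z = 6.3 cross-section by about 48.13 mm².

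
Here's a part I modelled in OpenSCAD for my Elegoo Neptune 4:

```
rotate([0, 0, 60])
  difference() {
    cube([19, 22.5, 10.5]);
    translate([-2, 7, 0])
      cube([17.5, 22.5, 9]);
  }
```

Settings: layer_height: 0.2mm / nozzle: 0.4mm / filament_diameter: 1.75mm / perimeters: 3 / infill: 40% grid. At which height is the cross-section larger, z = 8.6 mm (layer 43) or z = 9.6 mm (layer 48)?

Layer 43 (z = 8.6): the 19×22.5 cube contributes its full rectangle (area 427.50 mm²); the 17.5×22.5 cube at (-2, 7) contributes its full rectangle (area 393.75 mm²); Taking the first minus the rest: starting from the 19×22.5 cube (427.50 mm²), the 17.5×22.5 cube at (-2, 7) partially overlaps it — only the 240.25 mm² overlap (of its 393.75 mm²) is removed, clipping the outline — area = 187.25 mm²; (whole slice rotated 60° about Z — lengths, areas and connectivity unchanged). So its area = 187.25 mm². Layer 48 (z = 9.6): the cube (footprint 19×22.5) is included at this height (area 427.50 mm²); the cube at (-2, 7) is not intersected at this z (z outside [0, 9]); Subtracting the remaining from the first: none of the subtracted shapes is present at this height, so the 19×22.5 cube is unchanged — area = 427.50 mm²; (rotated 60° about Z; rotation is an isometry so areas/perimeters/island counts are preserved). So its area = 427.50 mm². Layer 48 is larger (427.50 vs 187.25 mm²).

layer 48 (z = 9.6 mm)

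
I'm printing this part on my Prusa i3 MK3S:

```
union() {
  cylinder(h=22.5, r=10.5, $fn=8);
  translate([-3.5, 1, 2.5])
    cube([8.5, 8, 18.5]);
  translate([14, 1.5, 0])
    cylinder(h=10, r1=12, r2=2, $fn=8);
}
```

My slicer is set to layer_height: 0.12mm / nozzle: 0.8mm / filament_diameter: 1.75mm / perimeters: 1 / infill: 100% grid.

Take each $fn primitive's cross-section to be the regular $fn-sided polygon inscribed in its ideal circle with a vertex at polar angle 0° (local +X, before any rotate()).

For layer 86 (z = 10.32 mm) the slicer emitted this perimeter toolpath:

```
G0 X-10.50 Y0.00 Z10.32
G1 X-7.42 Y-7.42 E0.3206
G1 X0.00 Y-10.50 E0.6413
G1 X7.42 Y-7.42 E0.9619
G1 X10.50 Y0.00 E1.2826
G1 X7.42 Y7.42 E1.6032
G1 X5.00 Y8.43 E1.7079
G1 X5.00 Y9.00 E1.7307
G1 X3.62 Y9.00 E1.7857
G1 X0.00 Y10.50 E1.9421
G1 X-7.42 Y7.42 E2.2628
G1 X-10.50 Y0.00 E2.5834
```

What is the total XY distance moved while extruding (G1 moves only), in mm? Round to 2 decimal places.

Sum the Euclidean lengths of each G1 segment: total = 64.73 mm.

64.73 mm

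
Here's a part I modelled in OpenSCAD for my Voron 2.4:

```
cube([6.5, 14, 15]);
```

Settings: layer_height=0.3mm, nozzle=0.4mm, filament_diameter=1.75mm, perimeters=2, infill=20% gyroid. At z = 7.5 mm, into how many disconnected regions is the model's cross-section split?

At z = 7.5 mm: the cube (footprint 6.5×14) is included at this height. The result has 1 disconnected region.

1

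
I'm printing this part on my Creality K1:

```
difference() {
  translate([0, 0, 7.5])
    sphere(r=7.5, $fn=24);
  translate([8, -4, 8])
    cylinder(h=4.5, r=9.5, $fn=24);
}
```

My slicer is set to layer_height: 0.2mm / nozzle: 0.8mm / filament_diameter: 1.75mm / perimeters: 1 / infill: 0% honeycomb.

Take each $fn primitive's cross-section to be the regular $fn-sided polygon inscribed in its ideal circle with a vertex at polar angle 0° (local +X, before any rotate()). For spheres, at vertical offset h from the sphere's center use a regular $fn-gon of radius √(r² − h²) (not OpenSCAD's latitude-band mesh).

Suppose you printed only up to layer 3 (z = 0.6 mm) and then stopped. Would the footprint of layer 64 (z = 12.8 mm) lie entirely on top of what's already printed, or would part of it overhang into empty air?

Compare the two slices. At z = 0.6: the r=7.5 sphere contributes a regular 24-gon of circumradius √(7.5²−6.9²) = 2.939 (area = (24/2)·2.939²·sin(360°/24) = 26.83 mm²); the cylinder at (8, -4) is absent (z outside [8, 12.5]); After the difference (first − rest): none of the subtracted shapes is present at this height, so the r=7.5 sphere is unchanged — area = 26.83 mm². At z = 12.8: the r=7.5 sphere contributes a regular 24-gon of circumradius √(7.5²−5.3²) = 5.307 (area = (24/2)·5.307²·sin(360°/24) = 87.46 mm²); the cylinder at (8, -4) is absent (z outside [8, 12.5]); Taking the first minus the rest: none of the subtracted shapes is present at this height, so the r=7.5 sphere is unchanged — area = 87.46 mm². Checking containment: at z = 12.8 the cross-section extends beyond the z = 0.6 cross-section by about 60.63 mm².

part overhangs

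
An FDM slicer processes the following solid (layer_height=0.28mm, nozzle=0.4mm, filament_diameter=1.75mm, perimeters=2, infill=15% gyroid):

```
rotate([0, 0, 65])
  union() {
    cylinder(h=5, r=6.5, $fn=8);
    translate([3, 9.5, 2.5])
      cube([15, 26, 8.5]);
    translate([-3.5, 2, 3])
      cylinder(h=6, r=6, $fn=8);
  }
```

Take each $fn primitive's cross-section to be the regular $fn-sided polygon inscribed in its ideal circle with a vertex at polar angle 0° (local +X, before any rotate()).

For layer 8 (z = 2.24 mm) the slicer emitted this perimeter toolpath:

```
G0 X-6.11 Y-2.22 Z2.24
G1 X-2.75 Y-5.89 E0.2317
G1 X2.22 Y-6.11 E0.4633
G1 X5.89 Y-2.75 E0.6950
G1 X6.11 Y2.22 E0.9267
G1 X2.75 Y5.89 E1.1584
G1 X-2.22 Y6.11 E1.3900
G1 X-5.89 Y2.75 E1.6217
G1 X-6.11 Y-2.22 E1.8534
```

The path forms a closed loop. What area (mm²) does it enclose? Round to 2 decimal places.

119.52 mm²

Apply the shoelace formula to the sequence of (X, Y) vertices; enclosed area = 119.52 mm².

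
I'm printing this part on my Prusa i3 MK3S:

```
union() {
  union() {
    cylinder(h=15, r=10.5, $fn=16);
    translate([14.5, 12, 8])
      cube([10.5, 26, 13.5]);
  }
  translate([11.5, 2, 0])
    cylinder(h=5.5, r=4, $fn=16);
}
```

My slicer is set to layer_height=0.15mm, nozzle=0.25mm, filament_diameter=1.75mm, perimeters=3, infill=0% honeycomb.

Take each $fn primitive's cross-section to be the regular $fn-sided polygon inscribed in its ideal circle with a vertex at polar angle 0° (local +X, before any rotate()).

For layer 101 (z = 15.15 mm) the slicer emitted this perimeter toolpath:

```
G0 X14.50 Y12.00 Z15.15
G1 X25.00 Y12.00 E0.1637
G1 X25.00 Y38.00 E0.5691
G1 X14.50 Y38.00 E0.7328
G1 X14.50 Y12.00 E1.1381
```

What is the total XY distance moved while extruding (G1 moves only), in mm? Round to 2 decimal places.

73.00 mm

Sum the Euclidean lengths of each G1 segment: total = 73.00 mm.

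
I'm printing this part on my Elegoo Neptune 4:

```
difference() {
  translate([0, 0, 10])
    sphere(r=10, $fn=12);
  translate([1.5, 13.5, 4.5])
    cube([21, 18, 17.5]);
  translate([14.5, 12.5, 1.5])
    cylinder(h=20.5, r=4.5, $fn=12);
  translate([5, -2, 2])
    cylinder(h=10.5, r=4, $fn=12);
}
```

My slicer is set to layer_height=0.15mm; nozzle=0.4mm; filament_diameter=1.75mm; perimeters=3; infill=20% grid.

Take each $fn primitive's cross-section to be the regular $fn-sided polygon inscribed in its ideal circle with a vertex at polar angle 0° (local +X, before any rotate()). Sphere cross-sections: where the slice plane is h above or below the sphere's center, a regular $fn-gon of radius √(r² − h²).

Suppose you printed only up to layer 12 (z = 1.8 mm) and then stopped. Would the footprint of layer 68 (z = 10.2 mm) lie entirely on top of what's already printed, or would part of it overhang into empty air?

Compare the two slices. At z = 1.8: the r=10 sphere contributes a regular 12-gon of circumradius √(10²−8.2²) = 5.724 (area = (12/2)·5.724²·sin(360°/12) = 98.28 mm²); the cube at (1.5, 13.5) is absent (z outside [4.5, 22]); the cylinder at (14.5, 12.5): section is a regular 12-gon, circumradius r=4.5 (area = (12/2)·4.500²·sin(360°/12) = 60.75 mm²); the cylinder at (5, -2) does not reach this height (z outside [2, 12.5]); After the difference (first − rest): starting from the r=10 sphere (98.28 mm²), the r=4.5 cylinder at (14.5, 12.5) misses the remaining region (no effect) — area = 98.28 mm². At z = 10.2: the r=10 sphere contributes a regular 12-gon of circumradius √(10²−0.2²) = 9.998 (area = (12/2)·9.998²·sin(360°/12) = 299.88 mm²); the 21×18 cube at (1.5, 13.5) contributes its full rectangle (area 378.00 mm²); the r=4.5 cylinder at (14.5, 12.5) gives a regular 12-gon of circumradius 4.5 (constant along its height) (area = (12/2)·4.500²·sin(360°/12) = 60.75 mm²); the r=4 cylinder at (5, -2) gives a regular 12-gon of circumradius 4 (constant along its height) (area = (12/2)·4.000²·sin(360°/12) = 48.00 mm²); Taking the first minus the rest: starting from the r=10 sphere (299.88 mm²), the 21×18 cube at (1.5, 13.5) misses the remaining region (no effect); the r=4.5 cylinder at (14.5, 12.5) misses the remaining region (no effect); the r=4 cylinder at (5, -2) lies wholly inside it (removes its full 48.00 mm² and its 24.85 mm outline becomes a hole wall) — area = 251.88 mm². Checking containment: at z = 10.2 the cross-section extends beyond the z = 1.8 cross-section by about 175.53 mm².

part overhangs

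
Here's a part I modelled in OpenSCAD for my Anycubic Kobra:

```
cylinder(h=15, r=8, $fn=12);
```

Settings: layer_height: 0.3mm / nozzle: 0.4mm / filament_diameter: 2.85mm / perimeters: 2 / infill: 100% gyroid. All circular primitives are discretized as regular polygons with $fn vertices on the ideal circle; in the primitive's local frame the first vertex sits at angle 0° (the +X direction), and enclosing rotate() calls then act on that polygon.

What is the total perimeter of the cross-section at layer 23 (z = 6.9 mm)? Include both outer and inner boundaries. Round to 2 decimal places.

49.69 mm

At z = 6.9 mm: the r=8 cylinder gives a regular 12-gon of circumradius 8 (constant along its height) (perimeter = 2·12·8.000·sin(180°/12) = 49.69 mm). Overall, the cross-section is a single solid region. Total boundary length (outer) = 49.69 mm.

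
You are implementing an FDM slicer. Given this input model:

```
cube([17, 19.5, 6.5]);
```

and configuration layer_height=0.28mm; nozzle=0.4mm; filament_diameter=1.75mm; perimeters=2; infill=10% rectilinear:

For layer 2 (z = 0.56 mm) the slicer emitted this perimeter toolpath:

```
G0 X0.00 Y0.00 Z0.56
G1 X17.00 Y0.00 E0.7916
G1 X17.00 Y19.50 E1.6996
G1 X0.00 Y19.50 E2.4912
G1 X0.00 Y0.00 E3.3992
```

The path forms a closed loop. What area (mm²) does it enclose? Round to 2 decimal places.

331.50 mm²

Apply the shoelace formula to the sequence of (X, Y) vertices; enclosed area = 331.50 mm².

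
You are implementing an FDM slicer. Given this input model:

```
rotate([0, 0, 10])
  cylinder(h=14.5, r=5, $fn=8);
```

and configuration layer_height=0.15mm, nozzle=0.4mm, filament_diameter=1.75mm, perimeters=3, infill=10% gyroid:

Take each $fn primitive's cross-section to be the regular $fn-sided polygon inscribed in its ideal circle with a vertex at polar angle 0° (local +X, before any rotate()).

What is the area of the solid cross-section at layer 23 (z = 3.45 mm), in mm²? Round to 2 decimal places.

At z = 3.45 mm: the r=5 cylinder contributes a regular 8-gon of circumradius 5 (area = (8/2)·5.000²·sin(360°/8) = 70.71 mm²); (whole slice rotated 10° about Z — lengths, areas and connectivity unchanged). Overall, the cross-section is a single solid region. Net area = 70.71 mm².

70.71 mm²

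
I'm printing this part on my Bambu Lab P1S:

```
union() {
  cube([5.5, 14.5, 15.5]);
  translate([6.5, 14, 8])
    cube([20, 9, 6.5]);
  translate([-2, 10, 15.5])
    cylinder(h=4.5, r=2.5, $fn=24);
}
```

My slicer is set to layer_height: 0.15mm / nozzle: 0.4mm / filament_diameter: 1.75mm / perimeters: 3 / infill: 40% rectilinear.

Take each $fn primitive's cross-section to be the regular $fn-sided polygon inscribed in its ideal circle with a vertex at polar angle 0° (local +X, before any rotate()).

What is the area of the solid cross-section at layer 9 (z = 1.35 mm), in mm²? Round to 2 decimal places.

79.75 mm²

At z = 1.35 mm: the 5.5×14.5 cube contributes its full rectangle (area 79.75 mm²); the cube at (6.5, 14) does not reach this height (z outside [8, 14.5]); the cylinder at (-2, 10) is not intersected at this z (z outside [15.5, 20]); Taking the union: only the 5.5×14.5 cube is present, so the union is just that shape — area = 79.75 mm². Overall, the cross-section is a single solid region. Net area = 79.75 mm².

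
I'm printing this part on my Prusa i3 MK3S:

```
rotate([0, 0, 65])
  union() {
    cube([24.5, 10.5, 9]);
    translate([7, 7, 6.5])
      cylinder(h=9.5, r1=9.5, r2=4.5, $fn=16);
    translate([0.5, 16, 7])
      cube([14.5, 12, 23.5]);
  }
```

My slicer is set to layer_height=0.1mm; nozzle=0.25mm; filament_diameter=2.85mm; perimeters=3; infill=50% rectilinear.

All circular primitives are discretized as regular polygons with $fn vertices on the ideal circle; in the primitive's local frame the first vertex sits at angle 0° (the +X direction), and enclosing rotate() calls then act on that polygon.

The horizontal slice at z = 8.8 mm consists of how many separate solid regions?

At z = 8.8 mm: the 24.5×10.5 cube contributes its full rectangle; the cone at (7, 7): at t=0.242 of its height the radius interpolates to r₁+(r₂−r₁)t = 8.289, giving a regular 16-gon of that circumradius; the cube at (0.5, 16) is present — its section is the full 14.5×12 rectangle; Taking the union: the regions partially overlap (shared area 147.21 mm²), so overlapping operands fuse into one piece — 2 connected regions; (rotated 65° about Z; rotation is an isometry so areas/perimeters/island counts are preserved). The result has 2 disconnected regions.

2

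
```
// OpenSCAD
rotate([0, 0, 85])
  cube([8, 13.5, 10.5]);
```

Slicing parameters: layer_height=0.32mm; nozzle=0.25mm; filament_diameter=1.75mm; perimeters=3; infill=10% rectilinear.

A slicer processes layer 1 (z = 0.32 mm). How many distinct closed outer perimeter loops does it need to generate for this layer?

1

At z = 0.32 mm: the cube (footprint 8×13.5) is included at this height; (rotated 85° about Z; rotation is an isometry so areas/perimeters/island counts are preserved). The result has 1 disconnected region.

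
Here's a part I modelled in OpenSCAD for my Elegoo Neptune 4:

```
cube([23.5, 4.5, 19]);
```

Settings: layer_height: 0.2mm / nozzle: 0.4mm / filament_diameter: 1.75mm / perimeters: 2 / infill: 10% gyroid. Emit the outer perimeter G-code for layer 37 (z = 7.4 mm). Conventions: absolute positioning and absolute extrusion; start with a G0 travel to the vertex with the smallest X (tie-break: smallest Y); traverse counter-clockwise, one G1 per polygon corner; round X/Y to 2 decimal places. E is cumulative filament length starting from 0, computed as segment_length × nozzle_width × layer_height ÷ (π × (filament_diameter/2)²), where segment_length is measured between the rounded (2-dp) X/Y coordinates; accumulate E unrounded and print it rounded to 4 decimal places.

G0 X0.00 Y0.00 Z7.40
G1 X23.50 Y0.00 E0.7816
G1 X23.50 Y4.50 E0.9313
G1 X0.00 Y4.50 E1.7129
G1 X0.00 Y0.00 E1.8626

At z = 7.4 mm: the 23.5×4.5 cube contributes its full rectangle. The outline is a single polygon with 4 vertices. Extrusion per mm of travel: 0.4 × 0.2 / (π × 0.875²) = 0.033260. Accumulating E over each segment gives final E = 1.8626.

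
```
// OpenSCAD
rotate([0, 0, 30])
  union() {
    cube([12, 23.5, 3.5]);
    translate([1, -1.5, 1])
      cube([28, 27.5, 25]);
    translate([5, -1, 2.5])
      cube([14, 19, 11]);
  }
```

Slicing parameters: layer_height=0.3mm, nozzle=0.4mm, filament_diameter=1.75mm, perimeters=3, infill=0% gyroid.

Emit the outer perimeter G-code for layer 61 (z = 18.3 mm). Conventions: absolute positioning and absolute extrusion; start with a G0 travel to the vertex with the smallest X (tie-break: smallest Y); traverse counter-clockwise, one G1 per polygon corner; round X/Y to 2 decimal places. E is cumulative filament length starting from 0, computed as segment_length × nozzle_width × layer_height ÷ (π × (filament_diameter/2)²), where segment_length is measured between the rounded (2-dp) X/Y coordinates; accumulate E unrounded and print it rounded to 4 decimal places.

G0 X-12.13 Y23.02 Z18.30
G1 X1.62 Y-0.80 E1.3722
G1 X25.86 Y13.20 E2.7687
G1 X12.11 Y37.02 E4.1409
G1 X-12.13 Y23.02 E5.5374

At z = 18.3 mm: the cube is absent (z outside [0, 3.5]); the 28×27.5 cube at (1, -1.5) contributes its full rectangle; the cube at (5, -1) does not reach this height (z outside [2.5, 13.5]); Merging all regions: only the 28×27.5 cube at (1, -1.5) is present, so the union is just that shape — 1 connected region; (whole slice rotated 30° about Z — lengths, areas and connectivity unchanged). The outline is a single polygon with 4 vertices. Extrusion per mm of travel: 0.4 × 0.3 / (π × 0.875²) = 0.049890. Accumulating E over each segment gives final E = 5.5374.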